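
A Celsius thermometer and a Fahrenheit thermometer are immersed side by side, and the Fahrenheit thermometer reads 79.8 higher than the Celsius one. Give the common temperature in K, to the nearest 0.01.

332.90 K

Let x be the Celsius reading; then the Fahrenheit reading is 1.8·x + 32.
(1.8·x + 32) - x = 79.8  ⇒  (0.8)·x = 47.8  ⇒  x = 59.7500°C.
In kelvin: 59.7500 + 273.15 = 332.90 K.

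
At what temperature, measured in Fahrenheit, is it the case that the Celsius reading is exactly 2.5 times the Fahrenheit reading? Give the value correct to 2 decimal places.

-9.14°F

Let F be the Fahrenheit reading. The Celsius reading is C = 5/9·F - 17.7778.
Require C = 2.5·F: 5/9·F - 17.7778 = 2.5·F.
(-35/18)·F = 17.7778  ⇒  F = -9.14.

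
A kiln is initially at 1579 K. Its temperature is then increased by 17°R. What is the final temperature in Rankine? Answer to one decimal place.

2859.2°R

Initial temperature in Celsius: 1579 - 273.15 = 1305.8500°C.
The 17°R change is an interval, so only the factor 5/9 applies: +17 × 5/9 = +9.4444°C.
Final Celsius temperature: 1305.8500 + 9.4444 = 1315.2944°C.
In Rankine: 1315.2944 × 1.8 + 491.67 = 2859.2°R.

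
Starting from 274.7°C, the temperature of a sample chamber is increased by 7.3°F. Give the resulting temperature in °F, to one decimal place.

533.8°F

The 7.3°F change is an interval, so only the factor 5/9 applies: +7.3 × 5/9 = +4.0556°C.
Final Celsius temperature: 274.7000 + 4.0556 = 278.7556°C.
In Fahrenheit: 278.7556 × 1.8 + 32 = 533.8°F.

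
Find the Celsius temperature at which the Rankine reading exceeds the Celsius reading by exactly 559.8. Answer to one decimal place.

85.2°C

Let C be the Celsius reading. The Rankine reading is R = 1.8·C + 491.67.
Require R - C = 559.8: (0.8)·C + 491.67 = 559.8.
C = (559.8 - 491.67) / (0.8) = 85.2.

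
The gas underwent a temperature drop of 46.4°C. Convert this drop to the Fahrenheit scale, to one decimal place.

83.5°F

Only the scale ratio 1.8 matters for a change in temperature.
46.4 × 1.8 = 83.5.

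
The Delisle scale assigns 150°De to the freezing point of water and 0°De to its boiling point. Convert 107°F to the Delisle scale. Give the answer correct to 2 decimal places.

First in Celsius: (107 - 32) × 5/9 = 41.6667°C.
Linearly onto the Delisle scale: 150 + (41.6667 / 100) × (0 - 150) = 87.50°De.

87.50°De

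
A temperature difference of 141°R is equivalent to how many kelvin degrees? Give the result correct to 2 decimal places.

An interval of 1°R corresponds to 5/9 K.
141 × 5/9 = 78.33.

78.33 K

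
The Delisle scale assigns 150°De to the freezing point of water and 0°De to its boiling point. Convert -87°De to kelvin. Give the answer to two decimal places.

431.15 K

Linear interpolation between the fixed points: C = (-87 - 150) × 100 / (0 - 150) = 158.0000°C.
Then 158.0000 + 273.15 = 431.15 K.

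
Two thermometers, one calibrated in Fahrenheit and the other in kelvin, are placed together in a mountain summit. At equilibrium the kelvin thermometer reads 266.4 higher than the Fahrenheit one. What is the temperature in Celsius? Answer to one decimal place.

Let x be the Fahrenheit reading; then the kelvin reading is 5/9·x + 255.372.
(5/9·x + 255.372) - x = 266.4  ⇒  (-4/9)·x = 11.0278  ⇒  x = -24.8125°F.
In Celsius: (-24.8125 - 32) × 5/9 = -31.6°C.

-31.6°C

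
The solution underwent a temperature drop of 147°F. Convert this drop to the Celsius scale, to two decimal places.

81.67°C

For a temperature interval the offset drops out; only the factor 5/9 applies.
147 × 5/9 = 81.67.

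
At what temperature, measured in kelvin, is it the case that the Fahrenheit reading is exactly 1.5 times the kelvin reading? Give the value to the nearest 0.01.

Let K be the kelvin reading. The Fahrenheit reading is F = 1.8·K - 459.67.
Require F = 1.5·K: 1.8·K - 459.67 = 1.5·K.
(0.3)·K = 459.67  ⇒  K = 1532.23.

1532.23 K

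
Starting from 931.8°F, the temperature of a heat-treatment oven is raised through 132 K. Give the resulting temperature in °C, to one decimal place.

Initial temperature in Celsius: (931.8 - 32) × 5/9 = 499.8889°C.
The 132 K change is an interval; Kelvin and Celsius degrees are the same size, so ΔC = +132°C.
Final Celsius temperature: 499.8889 + 132.0000 = 631.8889°C.

631.9°C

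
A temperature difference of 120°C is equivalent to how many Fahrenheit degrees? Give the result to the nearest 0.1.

216.0°F

For a temperature interval the offset drops out; only the factor 1.8 applies.
120 × 1.8 = 216.0.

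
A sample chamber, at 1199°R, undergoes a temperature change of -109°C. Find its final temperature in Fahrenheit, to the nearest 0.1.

Initial temperature in Celsius: (1199 - 491.67) × 5/9 = 392.9611°C.
Final Celsius temperature: 392.9611 - 109.0000 = 283.9611°C.
In Fahrenheit: 283.9611 × 1.8 + 32 = 543.1°F.

543.1°F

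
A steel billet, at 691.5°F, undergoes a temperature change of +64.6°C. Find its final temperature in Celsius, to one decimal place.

Initial temperature in Celsius: (691.5 - 32) × 5/9 = 366.3889°C.
Final Celsius temperature: 366.3889 + 64.6000 = 430.9889°C.

431.0°C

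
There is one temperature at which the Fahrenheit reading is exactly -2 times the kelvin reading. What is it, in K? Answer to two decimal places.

Let K be the kelvin reading. The Fahrenheit reading is F = 1.8·K - 459.67.
Require F = -2·K: 1.8·K - 459.67 = -2·K.
(3.8)·K = 459.67  ⇒  K = 120.97.

120.97 K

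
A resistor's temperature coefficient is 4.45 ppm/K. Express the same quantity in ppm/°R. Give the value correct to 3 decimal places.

2.472 ppm/°R

Since only a temperature interval is involved, the additive offset between the scales drops out.
A change of 1°R is a change of 5/9 K, so per °R the value is 4.45 × 5/9 = 2.472.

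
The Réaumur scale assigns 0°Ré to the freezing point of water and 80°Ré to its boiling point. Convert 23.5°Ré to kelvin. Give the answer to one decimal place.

302.5 K

Linear interpolation between the fixed points: C = (23.5 - 0) × 100 / (80 - 0) = 29.3750°C.
Then 29.3750 + 273.15 = 302.5 K.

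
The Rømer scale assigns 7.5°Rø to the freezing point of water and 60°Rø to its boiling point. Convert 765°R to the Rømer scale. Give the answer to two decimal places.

87.22°Rø

First in Celsius: (765 - 491.67) × 5/9 = 151.8500°C.
Linearly onto the Rømer scale: 7.5 + (151.8500 / 100) × (60 - 7.5) = 87.22°Rø.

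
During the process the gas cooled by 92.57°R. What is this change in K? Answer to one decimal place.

For a temperature interval the offset drops out; only the factor 5/9 applies.
92.57 × 5/9 = 51.4.

51.4 K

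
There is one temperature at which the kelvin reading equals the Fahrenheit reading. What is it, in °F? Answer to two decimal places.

Let F be the Fahrenheit reading. The kelvin reading is K = 5/9·F + 255.372.
Set K = F: 5/9·F + 255.372 = F.
(-4/9)·F = -255.372  ⇒  F = 574.59.

574.59°F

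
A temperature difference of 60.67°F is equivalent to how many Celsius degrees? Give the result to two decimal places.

33.71°C

An interval of 1°F corresponds to 5/9°C.
60.67 × 5/9 = 33.71.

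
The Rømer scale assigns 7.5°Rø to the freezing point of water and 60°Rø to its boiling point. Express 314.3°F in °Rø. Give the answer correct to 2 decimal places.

First in Celsius: (314.3 - 32) × 5/9 = 156.8333°C.
Linearly onto the Rømer scale: 7.5 + (156.8333 / 100) × (60 - 7.5) = 89.84°Rø.

89.84°Rø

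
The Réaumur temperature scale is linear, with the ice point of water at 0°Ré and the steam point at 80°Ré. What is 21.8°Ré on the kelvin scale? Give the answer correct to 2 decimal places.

Linear interpolation between the fixed points: C = (21.8 - 0) × 100 / (80 - 0) = 27.2500°C.
Then 27.2500 + 273.15 = 300.40 K.

300.40 K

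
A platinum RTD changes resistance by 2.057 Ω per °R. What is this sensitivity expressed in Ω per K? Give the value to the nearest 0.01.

3.70 Ω per K

Since only a temperature interval is involved, the additive offset between the scales drops out.
A change of 1 K is a change of 1.8°R, so per K the value is 2.057 × 1.8 = 3.70.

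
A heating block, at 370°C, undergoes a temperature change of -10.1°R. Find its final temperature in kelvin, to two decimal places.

637.54 K

The 10.1°R change is an interval, so only the factor 5/9 applies: -10.1 × 5/9 = -5.6111°C.
Final Celsius temperature: 370.0000 - 5.6111 = 364.3889°C.
In kelvin: 364.3889 + 273.15 = 637.54 K.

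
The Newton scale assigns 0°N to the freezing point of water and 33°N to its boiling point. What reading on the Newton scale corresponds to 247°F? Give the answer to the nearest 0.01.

39.42°N

First in Celsius: (247 - 32) × 5/9 = 119.4444°C.
Linearly onto the Newton scale: 0 + (119.4444 / 100) × (33 - 0) = 39.42°N.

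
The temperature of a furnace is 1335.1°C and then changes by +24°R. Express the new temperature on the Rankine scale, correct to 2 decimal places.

The 24°R change is an interval, so only the factor 5/9 applies: +24 × 5/9 = +13.3333°C.
Final Celsius temperature: 1335.1000 + 13.3333 = 1348.4333°C.
In Rankine: 1348.4333 × 1.8 + 491.67 = 2918.85°R.

2918.85°R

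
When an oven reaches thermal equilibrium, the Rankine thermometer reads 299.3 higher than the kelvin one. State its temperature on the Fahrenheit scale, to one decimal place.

Let x be the kelvin reading; then the Rankine reading is 1.8·x.
(1.8·x) - x = 299.3  ⇒  (0.8)·x = 299.3  ⇒  x = 374.1250 K.
In Celsius: 374.125 - 273.15 = 100.9750°C.
In Fahrenheit: 100.9750 × 1.8 + 32 = 213.8°F.

213.8°F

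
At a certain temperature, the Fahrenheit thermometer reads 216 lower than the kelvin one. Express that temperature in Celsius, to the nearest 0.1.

Let x be the kelvin reading; then the Fahrenheit reading is 1.8·x - 459.67.
(1.8·x - 459.67) - x = -216  ⇒  (0.8)·x = 243.67  ⇒  x = 304.5875 K.
In Celsius: 304.5875 - 273.15 = 31.4°C.

31.4°C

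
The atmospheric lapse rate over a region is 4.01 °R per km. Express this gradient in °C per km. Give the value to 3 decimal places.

2.228 °C/km

The quantity depends on a temperature interval, so only the ratio of degree sizes applies; the offset between the scales is irrelevant.
A change of 1°R is a change of 5/9°C, so 4.01 × 5/9 = 2.228.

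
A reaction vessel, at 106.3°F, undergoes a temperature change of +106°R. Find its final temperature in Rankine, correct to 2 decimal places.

Initial temperature in Celsius: (106.3 - 32) × 5/9 = 41.2778°C.
The 106°R change is an interval, so only the factor 5/9 applies: +106 × 5/9 = +58.8889°C.
Final Celsius temperature: 41.2778 + 58.8889 = 100.1667°C.
In Rankine: 100.1667 × 1.8 + 491.67 = 671.97°R.

671.97°R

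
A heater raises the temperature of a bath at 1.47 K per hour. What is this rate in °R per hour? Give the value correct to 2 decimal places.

2.65 °R/hour

The quantity depends on a temperature interval, so only the ratio of degree sizes applies; the offset between the scales is irrelevant.
A change of 1 K is a change of 1.8°R, so 1.47 × 1.8 = 2.65.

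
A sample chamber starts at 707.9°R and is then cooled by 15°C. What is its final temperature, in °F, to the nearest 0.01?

Initial temperature in Celsius: (707.9 - 491.67) × 5/9 = 120.1278°C.
Final Celsius temperature: 120.1278 - 15.0000 = 105.1278°C.
In Fahrenheit: 105.1278 × 1.8 + 32 = 221.23°F.

221.23°F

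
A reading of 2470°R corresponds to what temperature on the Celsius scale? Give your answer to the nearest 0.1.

1099.1°C

In Celsius: (2470 - 491.67) × 5/9 = 1099.0722°C.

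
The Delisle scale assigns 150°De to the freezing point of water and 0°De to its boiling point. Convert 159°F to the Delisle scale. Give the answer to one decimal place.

44.2°De

First in Celsius: (159 - 32) × 5/9 = 70.5556°C.
Linearly onto the Delisle scale: 150 + (70.5556 / 100) × (0 - 150) = 44.2°De.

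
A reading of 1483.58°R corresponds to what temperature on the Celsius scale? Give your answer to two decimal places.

In Celsius: (1483.58 - 491.67) × 5/9 = 551.0611°C.

551.06°C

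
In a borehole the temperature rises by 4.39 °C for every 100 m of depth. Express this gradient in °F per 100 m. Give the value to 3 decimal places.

7.902 °F/100 m

Since only a temperature interval is involved, the additive offset between the scales drops out.
A change of 1°C is a change of 1.8°F, so 4.39 × 1.8 = 7.902.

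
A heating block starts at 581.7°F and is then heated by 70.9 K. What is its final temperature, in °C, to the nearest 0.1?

376.3°C

Initial temperature in Celsius: (581.7 - 32) × 5/9 = 305.3889°C.
The 70.9 K change is an interval; Kelvin and Celsius degrees are the same size, so ΔC = +70.9°C.
Final Celsius temperature: 305.3889 + 70.9000 = 376.2889°C.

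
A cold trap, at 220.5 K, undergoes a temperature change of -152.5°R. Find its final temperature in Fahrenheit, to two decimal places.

-215.27°F

Initial temperature in Celsius: 220.5 - 273.15 = -52.6500°C.
The 152.5°R change is an interval, so only the factor 5/9 applies: -152.5 × 5/9 = -84.7222°C.
Final Celsius temperature: -52.6500 - 84.7222 = -137.3722°C.
In Fahrenheit: -137.3722 × 1.8 + 32 = -215.27°F.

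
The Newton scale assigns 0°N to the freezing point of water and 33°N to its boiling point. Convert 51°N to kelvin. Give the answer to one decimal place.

Linear interpolation between the fixed points: C = (51 - 0) × 100 / (33 - 0) = 154.5455°C.
Then 154.5455 + 273.15 = 427.7 K.

427.7 K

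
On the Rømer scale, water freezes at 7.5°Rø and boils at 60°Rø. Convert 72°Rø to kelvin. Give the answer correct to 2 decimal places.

396.01 K

Linear interpolation between the fixed points: C = (72 - 7.5) × 100 / (60 - 7.5) = 122.8571°C.
Then 122.8571 + 273.15 = 396.01 K.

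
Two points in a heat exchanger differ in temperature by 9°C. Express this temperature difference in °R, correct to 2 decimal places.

For a temperature interval the offset drops out; only the factor 1.8 applies.
9 × 1.8 = 16.20.

16.20°R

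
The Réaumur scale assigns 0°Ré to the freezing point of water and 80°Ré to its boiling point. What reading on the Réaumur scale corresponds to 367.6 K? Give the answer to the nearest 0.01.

75.56°Ré

First in Celsius: 367.6 - 273.15 = 94.4500°C.
Linearly onto the Réaumur scale: 0 + (94.4500 / 100) × (80 - 0) = 75.56°Ré.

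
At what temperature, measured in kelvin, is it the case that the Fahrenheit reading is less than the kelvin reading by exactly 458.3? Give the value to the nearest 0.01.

Let K be the kelvin reading. The Fahrenheit reading is F = 1.8·K - 459.67.
Require F - K = -458.3: (0.8)·K - 459.67 = -458.3.
K = (-458.3 + 459.67) / (0.8) = 1.71.

1.71 K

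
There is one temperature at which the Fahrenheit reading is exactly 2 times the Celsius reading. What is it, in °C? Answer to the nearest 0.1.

160.0°C

Let C be the Celsius reading. The Fahrenheit reading is F = 1.8·C + 32.
Require F = 2·C: 1.8·C + 32 = 2·C.
(-0.2)·C = -32  ⇒  C = 160.0.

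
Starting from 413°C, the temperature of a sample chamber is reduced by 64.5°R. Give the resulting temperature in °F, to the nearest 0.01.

The 64.5°R change is an interval, so only the factor 5/9 applies: -64.5 × 5/9 = -35.8333°C.
Final Celsius temperature: 413.0000 - 35.8333 = 377.1667°C.
In Fahrenheit: 377.1667 × 1.8 + 32 = 710.90°F.

710.90°F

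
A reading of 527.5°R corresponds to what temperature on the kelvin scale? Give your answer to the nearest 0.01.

In Celsius: (527.5 - 491.67) × 5/9 = 19.9056°C.
In kelvin: 19.9056 + 273.15 = 293.06 K.

293.06 K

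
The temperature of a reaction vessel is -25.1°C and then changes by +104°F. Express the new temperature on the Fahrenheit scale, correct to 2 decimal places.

The 104°F change is an interval, so only the factor 5/9 applies: +104 × 5/9 = +57.7778°C.
Final Celsius temperature: -25.1000 + 57.7778 = 32.6778°C.
In Fahrenheit: 32.6778 × 1.8 + 32 = 90.82°F.

90.82°F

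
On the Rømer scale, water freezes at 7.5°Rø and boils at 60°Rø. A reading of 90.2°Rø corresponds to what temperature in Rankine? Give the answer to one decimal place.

775.2°R

Linear interpolation between the fixed points: C = (90.2 - 7.5) × 100 / (60 - 7.5) = 157.5238°C.
Then 157.5238 × 1.8 + 491.67 = 775.2°R.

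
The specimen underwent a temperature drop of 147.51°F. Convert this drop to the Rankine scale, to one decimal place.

Fahrenheit and Rankine degrees are the same size, so the interval is unchanged: 147.5.

147.5°R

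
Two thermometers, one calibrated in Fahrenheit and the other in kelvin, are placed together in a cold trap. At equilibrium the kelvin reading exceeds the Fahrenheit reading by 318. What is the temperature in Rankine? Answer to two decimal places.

Let x be the Fahrenheit reading; then the kelvin reading is 5/9·x + 255.372.
(5/9·x + 255.372) - x = 318  ⇒  (-4/9)·x = 62.6278  ⇒  x = -140.9125°F.
In Celsius: (-140.9125 - 32) × 5/9 = -96.0625°C.
In Rankine: -96.0625 × 1.8 + 491.67 = 318.76°R.

318.76°R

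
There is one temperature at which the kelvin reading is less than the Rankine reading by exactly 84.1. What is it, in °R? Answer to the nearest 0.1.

189.2°R

Let R be the Rankine reading. The kelvin reading is K = 5/9·R.
Require K - R = -84.1: (-4/9)·R = -84.1.
R = (-84.1) / (-4/9) = 189.2.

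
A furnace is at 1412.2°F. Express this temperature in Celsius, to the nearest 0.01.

In Celsius: (1412.2 - 32) × 5/9 = 766.7778°C.

766.78°C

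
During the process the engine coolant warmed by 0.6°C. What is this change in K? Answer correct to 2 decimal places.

Celsius and kelvin degrees are the same size, so the interval is unchanged: 0.60.

0.60 K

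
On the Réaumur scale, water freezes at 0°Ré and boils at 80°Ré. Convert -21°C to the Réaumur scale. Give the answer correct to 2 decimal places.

-16.80°Ré

Linearly onto the Réaumur scale: 0 + (-21.0000 / 100) × (80 - 0) = -16.80°Ré.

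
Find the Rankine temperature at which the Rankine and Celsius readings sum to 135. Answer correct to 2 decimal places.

Let R be the Rankine reading. The Celsius reading is C = 5/9·R - 273.15.
Require R + C = 135: (14/9)·R - 273.15 = 135.
R = (135 + 273.15) / (14/9) = 262.38.

262.38°R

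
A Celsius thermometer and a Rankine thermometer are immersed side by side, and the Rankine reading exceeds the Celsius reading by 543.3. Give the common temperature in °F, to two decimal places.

148.17°F

Let x be the Celsius reading; then the Rankine reading is 1.8·x + 491.67.
(1.8·x + 491.67) - x = 543.3  ⇒  (0.8)·x = 51.63  ⇒  x = 64.5375°C.
In Fahrenheit: 64.5375 × 1.8 + 32 = 148.17°F.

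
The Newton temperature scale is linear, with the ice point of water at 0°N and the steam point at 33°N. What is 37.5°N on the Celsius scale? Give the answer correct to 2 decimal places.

Linear interpolation between the fixed points: C = (37.5 - 0) × 100 / (33 - 0) = 113.6364°C.

113.64°C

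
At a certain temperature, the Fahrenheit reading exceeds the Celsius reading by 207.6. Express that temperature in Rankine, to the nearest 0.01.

Let x be the Celsius reading; then the Fahrenheit reading is 1.8·x + 32.
(1.8·x + 32) - x = 207.6  ⇒  (0.8)·x = 175.6  ⇒  x = 219.5000°C.
In Rankine: 219.5000 × 1.8 + 491.67 = 886.77°R.

886.77°R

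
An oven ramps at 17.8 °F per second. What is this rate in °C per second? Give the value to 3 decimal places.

The quantity depends on a temperature interval, so only the ratio of degree sizes applies; the offset between the scales is irrelevant.
A change of 1°F is a change of 5/9°C, so 17.8 × 5/9 = 9.889.

9.889 °C/second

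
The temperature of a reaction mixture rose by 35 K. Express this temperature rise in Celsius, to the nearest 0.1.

35.0°C

Kelvin and Celsius degrees are the same size, so the interval is unchanged: 35.0.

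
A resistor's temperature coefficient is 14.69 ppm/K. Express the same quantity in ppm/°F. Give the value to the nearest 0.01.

8.16 ppm/°F

The quantity depends on a temperature interval, so only the ratio of degree sizes applies; the offset between the scales is irrelevant.
A change of 1°F is a change of 5/9 K, so per °F the value is 14.69 × 5/9 = 8.16.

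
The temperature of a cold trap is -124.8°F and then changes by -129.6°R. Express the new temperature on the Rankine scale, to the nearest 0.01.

Initial temperature in Celsius: (-124.8 - 32) × 5/9 = -87.1111°C.
The 129.6°R change is an interval, so only the factor 5/9 applies: -129.6 × 5/9 = -72.0000°C.
Final Celsius temperature: -87.1111 - 72.0000 = -159.1111°C.
In Rankine: -159.1111 × 1.8 + 491.67 = 205.27°R.

205.27°R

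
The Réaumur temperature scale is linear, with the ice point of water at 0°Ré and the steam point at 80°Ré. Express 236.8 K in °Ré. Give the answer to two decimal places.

-29.08°Ré

First in Celsius: 236.8 - 273.15 = -36.3500°C.
Linearly onto the Réaumur scale: 0 + (-36.3500 / 100) × (80 - 0) = -29.08°Ré.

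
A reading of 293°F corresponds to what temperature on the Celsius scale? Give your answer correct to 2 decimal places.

145.00°C

In Celsius: (293 - 32) × 5/9 = 145.0000°C.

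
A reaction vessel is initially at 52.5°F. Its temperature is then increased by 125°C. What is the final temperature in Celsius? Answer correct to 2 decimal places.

Initial temperature in Celsius: (52.5 - 32) × 5/9 = 11.3889°C.
Final Celsius temperature: 11.3889 + 125.0000 = 136.3889°C.

136.39°C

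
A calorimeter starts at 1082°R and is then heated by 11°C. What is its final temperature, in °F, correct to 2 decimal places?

Initial temperature in Celsius: (1082 - 491.67) × 5/9 = 327.9611°C.
Final Celsius temperature: 327.9611 + 11.0000 = 338.9611°C.
In Fahrenheit: 338.9611 × 1.8 + 32 = 642.13°F.

642.13°F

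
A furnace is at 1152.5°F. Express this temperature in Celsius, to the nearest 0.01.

622.50°C

In Celsius: (1152.5 - 32) × 5/9 = 622.5000°C.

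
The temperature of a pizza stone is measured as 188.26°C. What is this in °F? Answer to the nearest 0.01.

370.87°F

In Fahrenheit: 188.2600 × 1.8 + 32 = 370.87°F.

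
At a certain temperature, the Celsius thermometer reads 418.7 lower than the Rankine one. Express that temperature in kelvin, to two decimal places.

181.94 K

Let x be the Rankine reading; then the Celsius reading is 5/9·x - 273.15.
(5/9·x - 273.15) - x = -418.7  ⇒  (-4/9)·x = -145.55  ⇒  x = 327.4875°R.
In Celsius: (327.4875 - 491.67) × 5/9 = -91.2125°C.
In kelvin: -91.2125 + 273.15 = 181.94 K.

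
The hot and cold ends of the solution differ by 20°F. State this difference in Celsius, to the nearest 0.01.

Only the scale ratio 5/9 matters for a change in temperature.
20 × 5/9 = 11.11.

11.11°C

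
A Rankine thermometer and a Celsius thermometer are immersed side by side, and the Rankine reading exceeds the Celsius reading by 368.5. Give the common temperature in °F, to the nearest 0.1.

-245.1°F

Let x be the Rankine reading; then the Celsius reading is 5/9·x - 273.15.
(5/9·x - 273.15) - x = -368.5  ⇒  (-4/9)·x = -95.35  ⇒  x = 214.5375°R.
In Celsius: (214.5375 - 491.67) × 5/9 = -153.9625°C.
In Fahrenheit: -153.9625 × 1.8 + 32 = -245.1°F.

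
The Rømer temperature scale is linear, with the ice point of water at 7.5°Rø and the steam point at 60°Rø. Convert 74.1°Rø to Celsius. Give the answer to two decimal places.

126.86°C

Linear interpolation between the fixed points: C = (74.1 - 7.5) × 100 / (60 - 7.5) = 126.8571°C.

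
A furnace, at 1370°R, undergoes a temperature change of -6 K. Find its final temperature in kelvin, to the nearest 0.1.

Initial temperature in Celsius: (1370 - 491.67) × 5/9 = 487.9611°C.
The 6 K change is an interval; Kelvin and Celsius degrees are the same size, so ΔC = -6°C.
Final Celsius temperature: 487.9611 - 6.0000 = 481.9611°C.
In kelvin: 481.9611 + 273.15 = 755.1 K.

755.1 K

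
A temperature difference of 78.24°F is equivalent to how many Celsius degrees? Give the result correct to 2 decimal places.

Only the scale ratio 5/9 matters for a change in temperature.
78.24 × 5/9 = 43.47.

43.47°C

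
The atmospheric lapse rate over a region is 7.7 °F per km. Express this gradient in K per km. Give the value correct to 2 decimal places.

Since only a temperature interval is involved, the additive offset between the scales drops out.
A change of 1°F is a change of 5/9 K, so 7.7 × 5/9 = 4.28.

4.28 K/km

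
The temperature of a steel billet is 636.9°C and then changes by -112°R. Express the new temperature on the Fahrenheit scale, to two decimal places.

1066.42°F

The 112°R change is an interval, so only the factor 5/9 applies: -112 × 5/9 = -62.2222°C.
Final Celsius temperature: 636.9000 - 62.2222 = 574.6778°C.
In Fahrenheit: 574.6778 × 1.8 + 32 = 1066.42°F.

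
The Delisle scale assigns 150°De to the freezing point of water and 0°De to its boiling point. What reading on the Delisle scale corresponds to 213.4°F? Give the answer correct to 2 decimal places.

First in Celsius: (213.4 - 32) × 5/9 = 100.7778°C.
Linearly onto the Delisle scale: 150 + (100.7778 / 100) × (0 - 150) = -1.17°De.

-1.17°De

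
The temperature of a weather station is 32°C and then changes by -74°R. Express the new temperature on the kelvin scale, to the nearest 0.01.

The 74°R change is an interval, so only the factor 5/9 applies: -74 × 5/9 = -41.1111°C.
Final Celsius temperature: 32.0000 - 41.1111 = -9.1111°C.
In kelvin: -9.1111 + 273.15 = 264.04 K.

264.04 K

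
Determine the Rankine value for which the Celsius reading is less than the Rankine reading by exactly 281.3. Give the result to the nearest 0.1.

18.3°R

Let R be the Rankine reading. The Celsius reading is C = 5/9·R - 273.15.
Require C - R = -281.3: (-4/9)·R - 273.15 = -281.3.
R = (-281.3 + 273.15) / (-4/9) = 18.3.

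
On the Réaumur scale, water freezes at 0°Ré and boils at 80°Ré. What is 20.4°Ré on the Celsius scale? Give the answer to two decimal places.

Linear interpolation between the fixed points: C = (20.4 - 0) × 100 / (80 - 0) = 25.5000°C.

25.50°C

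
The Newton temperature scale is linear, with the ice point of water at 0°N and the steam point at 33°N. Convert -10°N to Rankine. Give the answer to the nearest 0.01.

437.12°R

Linear interpolation between the fixed points: C = (-10 - 0) × 100 / (33 - 0) = -30.3030°C.
Then -30.3030 × 1.8 + 491.67 = 437.12°R.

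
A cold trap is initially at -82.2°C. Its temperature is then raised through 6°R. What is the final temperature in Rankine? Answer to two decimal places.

349.71°R

The 6°R change is an interval, so only the factor 5/9 applies: +6 × 5/9 = +3.3333°C.
Final Celsius temperature: -82.2000 + 3.3333 = -78.8667°C.
In Rankine: -78.8667 × 1.8 + 491.67 = 349.71°R.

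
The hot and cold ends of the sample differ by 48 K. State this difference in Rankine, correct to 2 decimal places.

86.40°R

An interval of 1 K corresponds to 1.8°R.
48 × 1.8 = 86.40.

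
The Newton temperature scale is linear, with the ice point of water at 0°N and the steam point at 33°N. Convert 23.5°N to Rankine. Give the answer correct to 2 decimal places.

Linear interpolation between the fixed points: C = (23.5 - 0) × 100 / (33 - 0) = 71.2121°C.
Then 71.2121 × 1.8 + 491.67 = 619.85°R.

619.85°R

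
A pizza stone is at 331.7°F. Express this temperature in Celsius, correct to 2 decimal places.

In Celsius: (331.7 - 32) × 5/9 = 166.5000°C.

166.50°C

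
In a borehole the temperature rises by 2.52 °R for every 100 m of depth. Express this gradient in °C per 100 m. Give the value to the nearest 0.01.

The quantity depends on a temperature interval, so only the ratio of degree sizes applies; the offset between the scales is irrelevant.
A change of 1°R is a change of 5/9°C, so 2.52 × 5/9 = 1.40.

1.40 °C/100 m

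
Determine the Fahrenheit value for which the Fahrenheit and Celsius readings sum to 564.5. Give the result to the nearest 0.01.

Let F be the Fahrenheit reading. The Celsius reading is C = 5/9·F - 17.7778.
Require F + C = 564.5: (14/9)·F - 17.7778 = 564.5.
F = (564.5 + 17.7778) / (14/9) = 374.32.

374.32°F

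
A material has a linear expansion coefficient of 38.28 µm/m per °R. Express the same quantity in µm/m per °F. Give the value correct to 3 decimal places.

Since only a temperature interval is involved, the additive offset between the scales drops out.
A change of 1°F is a change of 1°R, so per °F the value is 38.28 × 1 = 38.280.

38.280 µm/m per °F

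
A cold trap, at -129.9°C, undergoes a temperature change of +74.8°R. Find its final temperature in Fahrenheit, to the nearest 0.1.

-127.0°F

The 74.8°R change is an interval, so only the factor 5/9 applies: +74.8 × 5/9 = +41.5556°C.
Final Celsius temperature: -129.9000 + 41.5556 = -88.3444°C.
In Fahrenheit: -88.3444 × 1.8 + 32 = -127.0°F.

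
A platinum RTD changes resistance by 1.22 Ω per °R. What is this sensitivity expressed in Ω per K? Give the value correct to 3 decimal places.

The quantity depends on a temperature interval, so only the ratio of degree sizes applies; the offset between the scales is irrelevant.
A change of 1 K is a change of 1.8°R, so per K the value is 1.22 × 1.8 = 2.196.

2.196 Ω per K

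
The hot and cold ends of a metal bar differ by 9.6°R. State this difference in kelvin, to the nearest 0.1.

5.3 K

For a temperature interval the offset drops out; only the factor 5/9 applies.
9.6 × 5/9 = 5.3.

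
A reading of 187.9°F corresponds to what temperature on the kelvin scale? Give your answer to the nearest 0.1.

In Celsius: (187.9 - 32) × 5/9 = 86.6111°C.
In kelvin: 86.6111 + 273.15 = 359.8 K.

359.8 K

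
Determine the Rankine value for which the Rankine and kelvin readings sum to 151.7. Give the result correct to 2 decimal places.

Let R be the Rankine reading. The kelvin reading is K = 5/9·R.
Require R + K = 151.7: (14/9)·R = 151.7.
R = (151.7) / (14/9) = 97.52.

97.52°R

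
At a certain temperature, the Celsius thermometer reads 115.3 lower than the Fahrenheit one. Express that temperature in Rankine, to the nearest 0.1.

679.1°R

Let x be the Fahrenheit reading; then the Celsius reading is 5/9·x - 17.7778.
(5/9·x - 17.7778) - x = -115.3  ⇒  (-4/9)·x = -97.5222  ⇒  x = 219.4250°F.
In Celsius: (219.425 - 32) × 5/9 = 104.1250°C.
In Rankine: 104.1250 × 1.8 + 491.67 = 679.1°R.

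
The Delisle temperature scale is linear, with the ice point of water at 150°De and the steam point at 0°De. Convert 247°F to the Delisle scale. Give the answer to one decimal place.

-29.2°De

First in Celsius: (247 - 32) × 5/9 = 119.4444°C.
Linearly onto the Delisle scale: 150 + (119.4444 / 100) × (0 - 150) = -29.2°De.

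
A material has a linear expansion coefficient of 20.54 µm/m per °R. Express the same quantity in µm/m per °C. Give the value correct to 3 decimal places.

36.972 µm/m per °C

Since only a temperature interval is involved, the additive offset between the scales drops out.
A change of 1°C is a change of 1.8°R, so per °C the value is 20.54 × 1.8 = 36.972.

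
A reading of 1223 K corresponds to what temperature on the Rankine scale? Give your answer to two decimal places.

2201.40°R

In Celsius: 1223 - 273.15 = 949.8500°C.
In Rankine: 949.8500 × 1.8 + 491.67 = 2201.40°R.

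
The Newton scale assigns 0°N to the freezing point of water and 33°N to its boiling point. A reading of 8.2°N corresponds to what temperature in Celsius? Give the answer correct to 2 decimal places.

24.85°C

Linear interpolation between the fixed points: C = (8.2 - 0) × 100 / (33 - 0) = 24.8485°C.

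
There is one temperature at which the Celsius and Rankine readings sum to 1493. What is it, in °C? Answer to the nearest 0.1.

Let C be the Celsius reading. The Rankine reading is R = 1.8·C + 491.67.
Require C + R = 1493: (2.8)·C + 491.67 = 1493.
C = (1493 - 491.67) / (2.8) = 357.6.

357.6°C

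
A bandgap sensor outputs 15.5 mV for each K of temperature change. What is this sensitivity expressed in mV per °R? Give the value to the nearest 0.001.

8.611 mV per °R

Since only a temperature interval is involved, the additive offset between the scales drops out.
A change of 1°R is a change of 5/9 K, so per °R the value is 15.5 × 5/9 = 8.611.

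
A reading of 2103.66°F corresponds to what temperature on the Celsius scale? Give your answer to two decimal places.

In Celsius: (2103.66 - 32) × 5/9 = 1150.9222°C.

1150.92°C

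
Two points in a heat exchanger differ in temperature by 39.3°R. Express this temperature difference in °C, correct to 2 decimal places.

21.83°C

For a temperature interval the offset drops out; only the factor 5/9 applies.
39.3 × 5/9 = 21.83.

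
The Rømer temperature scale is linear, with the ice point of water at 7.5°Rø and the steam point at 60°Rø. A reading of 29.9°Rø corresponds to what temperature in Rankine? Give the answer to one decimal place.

568.5°R

Linear interpolation between the fixed points: C = (29.9 - 7.5) × 100 / (60 - 7.5) = 42.6667°C.
Then 42.6667 × 1.8 + 491.67 = 568.5°R.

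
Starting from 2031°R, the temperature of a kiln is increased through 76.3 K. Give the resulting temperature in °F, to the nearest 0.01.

1708.67°F

Initial temperature in Celsius: (2031 - 491.67) × 5/9 = 855.1833°C.
The 76.3 K change is an interval; Kelvin and Celsius degrees are the same size, so ΔC = +76.3°C.
Final Celsius temperature: 855.1833 + 76.3000 = 931.4833°C.
In Fahrenheit: 931.4833 × 1.8 + 32 = 1708.67°F.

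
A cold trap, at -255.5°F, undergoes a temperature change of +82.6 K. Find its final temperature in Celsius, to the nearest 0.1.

-77.1°C

Initial temperature in Celsius: (-255.5 - 32) × 5/9 = -159.7222°C.
The 82.6 K change is an interval; Kelvin and Celsius degrees are the same size, so ΔC = +82.6°C.
Final Celsius temperature: -159.7222 + 82.6000 = -77.1222°C.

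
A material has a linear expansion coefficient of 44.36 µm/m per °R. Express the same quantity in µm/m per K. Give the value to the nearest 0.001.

Since only a temperature interval is involved, the additive offset between the scales drops out.
A change of 1 K is a change of 1.8°R, so per K the value is 44.36 × 1.8 = 79.848.

79.848 µm/m per K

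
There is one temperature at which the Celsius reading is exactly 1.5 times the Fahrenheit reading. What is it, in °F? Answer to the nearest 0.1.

Let F be the Fahrenheit reading. The Celsius reading is C = 5/9·F - 17.7778.
Require C = 1.5·F: 5/9·F - 17.7778 = 1.5·F.
(-17/18)·F = 17.7778  ⇒  F = -18.8.

-18.8°F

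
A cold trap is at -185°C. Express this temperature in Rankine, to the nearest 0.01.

In Rankine: -185.0000 × 1.8 + 491.67 = 158.67°R.

158.67°R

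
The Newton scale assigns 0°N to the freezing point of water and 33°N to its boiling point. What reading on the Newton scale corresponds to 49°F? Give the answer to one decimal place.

3.1°N

First in Celsius: (49 - 32) × 5/9 = 9.4444°C.
Linearly onto the Newton scale: 0 + (9.4444 / 100) × (33 - 0) = 3.1°N.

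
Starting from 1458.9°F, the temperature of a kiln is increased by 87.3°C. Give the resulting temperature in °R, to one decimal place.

2075.7°R

Initial temperature in Celsius: (1458.9 - 32) × 5/9 = 792.7222°C.
Final Celsius temperature: 792.7222 + 87.3000 = 880.0222°C.
In Rankine: 880.0222 × 1.8 + 491.67 = 2075.7°R.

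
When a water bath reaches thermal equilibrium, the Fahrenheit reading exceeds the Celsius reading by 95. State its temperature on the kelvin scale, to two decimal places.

351.90 K

Let x be the Fahrenheit reading; then the Celsius reading is 5/9·x - 17.7778.
(5/9·x - 17.7778) - x = -95  ⇒  (-4/9)·x = -77.2222  ⇒  x = 173.7500°F.
In Celsius: (173.75 - 32) × 5/9 = 78.7500°C.
In kelvin: 78.7500 + 273.15 = 351.90 K.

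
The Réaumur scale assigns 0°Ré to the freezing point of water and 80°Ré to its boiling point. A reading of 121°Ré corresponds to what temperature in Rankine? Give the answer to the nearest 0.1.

Linear interpolation between the fixed points: C = (121 - 0) × 100 / (80 - 0) = 151.2500°C.
Then 151.2500 × 1.8 + 491.67 = 763.9°R.

763.9°R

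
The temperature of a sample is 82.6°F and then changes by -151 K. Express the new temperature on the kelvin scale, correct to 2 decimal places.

150.26 K

Initial temperature in Celsius: (82.6 - 32) × 5/9 = 28.1111°C.
The 151 K change is an interval; Kelvin and Celsius degrees are the same size, so ΔC = -151°C.
Final Celsius temperature: 28.1111 - 151.0000 = -122.8889°C.
In kelvin: -122.8889 + 273.15 = 150.26 K.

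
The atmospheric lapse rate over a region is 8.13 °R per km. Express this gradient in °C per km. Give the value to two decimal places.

4.52 °C/km

Since only a temperature interval is involved, the additive offset between the scales drops out.
A change of 1°R is a change of 5/9°C, so 8.13 × 5/9 = 4.52.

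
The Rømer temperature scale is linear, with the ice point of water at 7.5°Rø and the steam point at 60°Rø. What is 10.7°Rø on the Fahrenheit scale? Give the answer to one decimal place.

Linear interpolation between the fixed points: C = (10.7 - 7.5) × 100 / (60 - 7.5) = 6.0952°C.
Then 6.0952 × 1.8 + 32 = 43.0°F.

43.0°F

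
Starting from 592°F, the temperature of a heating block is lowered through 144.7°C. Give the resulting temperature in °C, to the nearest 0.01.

Initial temperature in Celsius: (592 - 32) × 5/9 = 311.1111°C.
Final Celsius temperature: 311.1111 - 144.7000 = 166.4111°C.

166.41°C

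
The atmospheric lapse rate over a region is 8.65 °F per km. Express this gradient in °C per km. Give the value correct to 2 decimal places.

4.81 °C/km

The quantity depends on a temperature interval, so only the ratio of degree sizes applies; the offset between the scales is irrelevant.
A change of 1°F is a change of 5/9°C, so 8.65 × 5/9 = 4.81.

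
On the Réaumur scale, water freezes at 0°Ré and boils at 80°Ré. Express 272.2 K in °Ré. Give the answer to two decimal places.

First in Celsius: 272.2 - 273.15 = -0.9500°C.
Linearly onto the Réaumur scale: 0 + (-0.9500 / 100) × (80 - 0) = -0.76°Ré.

-0.76°Ré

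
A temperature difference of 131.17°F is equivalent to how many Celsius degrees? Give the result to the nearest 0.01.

Only the scale ratio 5/9 matters for a change in temperature.
131.17 × 5/9 = 72.87.

72.87°C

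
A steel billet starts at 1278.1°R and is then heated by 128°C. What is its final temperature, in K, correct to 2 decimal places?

838.06 K

Initial temperature in Celsius: (1278.1 - 491.67) × 5/9 = 436.9056°C.
Final Celsius temperature: 436.9056 + 128.0000 = 564.9056°C.
In kelvin: 564.9056 + 273.15 = 838.06 K.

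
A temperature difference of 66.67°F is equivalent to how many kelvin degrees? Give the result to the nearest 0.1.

37.0 K

An interval of 1°F corresponds to 5/9 K.
66.67 × 5/9 = 37.0.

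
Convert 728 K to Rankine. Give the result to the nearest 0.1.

1310.4°R

In Celsius: 728 - 273.15 = 454.8500°C.
In Rankine: 454.8500 × 1.8 + 491.67 = 1310.4°R.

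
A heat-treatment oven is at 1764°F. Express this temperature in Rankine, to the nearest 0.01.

In Celsius: (1764 - 32) × 5/9 = 962.2222°C.
In Rankine: 962.2222 × 1.8 + 491.67 = 2223.67°R.

2223.67°R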